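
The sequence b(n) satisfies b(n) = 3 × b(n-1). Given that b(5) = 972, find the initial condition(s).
In general b(n) = 3ⁿ · b(0). At n = 5: b(0) = b(5) / 3^5 = 972 / 243 = 4.

b(0) = 4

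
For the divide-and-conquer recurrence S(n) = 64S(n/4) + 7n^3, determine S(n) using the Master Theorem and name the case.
Master Theorem template: S(n) = a·S(n/b) + f(n).
Here: a=64, b=4, f(n)=7n^3
Compute log_b(a) = log_4(64) = 3.
f(n) = 7n^3 = Θ(n^3). Case 2: S(n) = Θ(n^3 log n).

Case 2: S(n) = Θ(n^3 log n)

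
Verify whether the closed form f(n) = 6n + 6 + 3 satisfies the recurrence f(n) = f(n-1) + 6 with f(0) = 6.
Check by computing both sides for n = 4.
From the recurrence with f(0) = 6:
  f(0) = 6, f(1) = 12, f(2) = 18, f(3) = 24, f(4) = 30
  so the recurrence gives f(4) = 30.
From the proposed closed form f(n) = 6n + 6 + 3:
  f(4) = 33.
The recurrence gives 30 but the closed form gives 33, so the closed form does not satisfy the recurrence.

No, the closed form is incorrect.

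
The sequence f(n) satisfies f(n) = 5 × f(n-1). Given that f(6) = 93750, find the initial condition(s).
In general f(n) = 5ⁿ · f(0). At n = 6: f(0) = f(6) / 5^6 = 93750 / 15625 = 6.

f(0) = 6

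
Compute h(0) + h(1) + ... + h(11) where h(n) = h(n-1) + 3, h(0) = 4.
Computing the sequence terms: 4, 7, 10, 13, 16, 19, 22, 25, 28, 31, 34, 37
Adding these values together:

246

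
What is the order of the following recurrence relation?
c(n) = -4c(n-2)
The order is the largest lag k for which c(n-k) appears. Here the deepest term is c(n-2), so the order is 2.

Order 2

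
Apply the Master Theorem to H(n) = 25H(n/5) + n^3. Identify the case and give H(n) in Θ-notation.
Master Theorem template: H(n) = a·H(n/b) + f(n).
Here: a=25, b=5, f(n)=n^3
Compute log_b(a) = log_5(25) = 2.
f(n) = n^3 = Ω(n^(2+ε)) with ε = 1, and the regularity condition holds (a·f(n/b) = (a/b^3)·f(n) with a/b^3 = 5^-1 < 1). Case 3: H(n) = Θ(f(n)) = Θ(n^3).

Case 3: H(n) = Θ(n^3)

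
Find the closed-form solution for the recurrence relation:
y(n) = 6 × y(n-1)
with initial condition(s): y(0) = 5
Recurrence: y(n) = 6 × y(n-1), initial: y(0) = 5.
Each term is 6 times the previous, so this is geometric with ratio 6. After n steps: y(n) = y(0)·6ⁿ = 5·6ⁿ.

y(n) = 5·6ⁿ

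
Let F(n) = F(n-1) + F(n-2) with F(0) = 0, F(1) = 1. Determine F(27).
Computing the sequence terms:
0, 1, 1, 2, 3, 5, 8, 13, 21, 34, 55, 89, 144, 233, 377, 610, 987, 1597, 2584, 4181, 6765, 10946, 17711, 28657, 46368, 75025, 121393, 196418

196418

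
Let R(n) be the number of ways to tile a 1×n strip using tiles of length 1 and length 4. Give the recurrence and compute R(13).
Condition on the last tile: it has length 1 (leaving a 1×(n-1) strip) or length 4 (leaving a 1×(n-4) strip), so R(n) = R(n-1) + R(n-4) (order-4 linear recurrence).
For 0 ≤ i < 4 only unit tiles fit, so R(i) = 1.
Iterating the recurrence: R(4) = 2, R(5) = 3, R(6) = 4, R(7) = 5, R(8) = 7, R(9) = 10, R(10) = 14, R(11) = 19, R(12) = 26, R(13) = 36.

R(n) = R(n-1) + R(n-4), with R(i) = 1 for 0 ≤ i < 4; R(13) = 36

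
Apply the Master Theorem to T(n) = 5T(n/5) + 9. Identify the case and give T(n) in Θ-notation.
Master Theorem template: T(n) = a·T(n/b) + f(n).
Here: a=5, b=5, f(n)=9
Compute log_b(a) = log_5(5) = 1.
f(n) = 9 = O(n^(1-ε)) with ε = 1. Case 1: T(n) = Θ(n^log_b(a)) = Θ(n).

Case 1: T(n) = Θ(n)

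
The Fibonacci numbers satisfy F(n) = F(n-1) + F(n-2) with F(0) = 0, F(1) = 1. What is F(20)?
Computing the sequence terms:
0, 1, 1, 2, 3, 5, 8, 13, 21, 34, 55, 89, 144, 233, 377, 610, 987, 1597, 2584, 4181, 6765

6765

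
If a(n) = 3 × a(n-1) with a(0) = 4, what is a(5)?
Computing step by step:
a(0) = 4
a(1) = 3 × 4 = 12
a(2) = 3 × 12 = 36
a(3) = 3 × 36 = 108
a(4) = 3 × 108 = 324
a(5) = 3 × 324 = 972

972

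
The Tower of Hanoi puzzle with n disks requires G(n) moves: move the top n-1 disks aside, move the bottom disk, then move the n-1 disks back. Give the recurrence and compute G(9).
Moving n disks = move the top n-1 disks aside (G(n-1) moves) + move the largest disk (1 move) + move the n-1 disks back on top (G(n-1) moves), so G(n) = 2G(n-1) + 1, with G(1) = 1 (a single disk takes one move).
First terms: 1, 3, 7, 15, 31, 63, … — each is one less than a power of 2. Indeed G(n) + 1 = 2(G(n-1) + 1) with G(1) + 1 = 2, so G(n) + 1 = 2ⁿ and G(n) = 2ⁿ - 1.
Hence G(9) = 2^9 - 1 = 512 - 1 = 511.

G(n) = 2G(n-1) + 1, G(1) = 1; G(9) = 511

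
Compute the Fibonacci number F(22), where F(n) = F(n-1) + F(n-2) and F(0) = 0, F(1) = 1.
Computing the sequence terms:
0, 1, 1, 2, 3, 5, 8, 13, 21, 34, 55, 89, 144, 233, 377, 610, 987, 1597, 2584, 4181, 6765, 10946, 17711

17711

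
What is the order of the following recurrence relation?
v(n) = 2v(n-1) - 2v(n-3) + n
The order is the largest lag k for which v(n-k) appears. Here the deepest term is v(n-3) (the n term is non-homogeneous and does not affect the order), so the order is 3.

Order 3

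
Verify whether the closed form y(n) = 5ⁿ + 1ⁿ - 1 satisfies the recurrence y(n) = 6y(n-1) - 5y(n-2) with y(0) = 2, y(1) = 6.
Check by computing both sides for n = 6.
From the recurrence with y(0) = 2, y(1) = 6:
  y(0) = 2, y(1) = 6, y(2) = 26, y(3) = 126, y(4) = 626, y(5) = 3126, y(6) = 15626
  so the recurrence gives y(6) = 15626.
From the proposed closed form y(n) = 5ⁿ + 1ⁿ - 1:
  y(6) = 15625.
The recurrence gives 15626 but the closed form gives 15625, so the closed form does not satisfy the recurrence.

No, the closed form is incorrect.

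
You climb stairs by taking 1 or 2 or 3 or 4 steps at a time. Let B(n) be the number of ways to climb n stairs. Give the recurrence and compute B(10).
Condition on the size of the last step (1 to 4): before it there were n-1, …, n-4 stairs climbed, and these cases are disjoint, so B(n) = B(n-1) + B(n-2) + B(n-3) + B(n-4) (order-4 linear recurrence).
Initial conditions by direct count (compositions of i into parts ≤ 4): B(1) = 1; B(2) = 2; B(3) = 4; B(4) = 8.
Iterating the recurrence: B(5) = 15, B(6) = 29, B(7) = 56, B(8) = 108, B(9) = 208, B(10) = 401.

B(n) = B(n-1) + B(n-2) + B(n-3) + B(n-4), B(1) = 1, B(2) = 2, B(3) = 4, B(4) = 8; B(10) = 401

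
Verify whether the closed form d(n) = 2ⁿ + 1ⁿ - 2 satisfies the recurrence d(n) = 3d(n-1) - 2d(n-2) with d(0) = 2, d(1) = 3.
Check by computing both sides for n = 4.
From the recurrence with d(0) = 2, d(1) = 3:
  d(0) = 2, d(1) = 3, d(2) = 5, d(3) = 9, d(4) = 17
  so the recurrence gives d(4) = 17.
From the proposed closed form d(n) = 2ⁿ + 1ⁿ - 2:
  d(4) = 15.
The recurrence gives 17 but the closed form gives 15, so the closed form does not satisfy the recurrence.

No, the closed form is incorrect.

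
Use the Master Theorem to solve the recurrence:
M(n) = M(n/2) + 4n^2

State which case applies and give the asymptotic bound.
Master Theorem template: M(n) = a·M(n/b) + f(n).
Here: a=1, b=2, f(n)=4n^2
Compute log_b(a) = log_2(1) = 0.
f(n) = 4n^2 = Ω(n^(0+ε)) with ε = 2, and the regularity condition holds (a·f(n/b) = (a/b^2)·f(n) with a/b^2 = 2^-2 < 1). Case 3: M(n) = Θ(f(n)) = Θ(n^2).

Case 3: M(n) = Θ(n^2)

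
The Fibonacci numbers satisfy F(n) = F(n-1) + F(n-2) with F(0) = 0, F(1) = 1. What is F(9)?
Computing the sequence terms:
0, 1, 1, 2, 3, 5, 8, 13, 21, 34

34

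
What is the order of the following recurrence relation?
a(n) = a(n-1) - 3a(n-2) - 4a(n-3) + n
The order is the largest lag k for which a(n-k) appears. Here the deepest term is a(n-3) (the n term is non-homogeneous and does not affect the order), so the order is 3.

Order 3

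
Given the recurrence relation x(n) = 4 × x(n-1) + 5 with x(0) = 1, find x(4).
Computing step by step:
x(0) = 1
x(1) = 4 × 1 + 5 = 9
x(2) = 4 × 9 + 5 = 41
x(3) = 4 × 41 + 5 = 169
x(4) = 4 × 169 + 5 = 681

681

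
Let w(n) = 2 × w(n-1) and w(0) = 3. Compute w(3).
Computing step by step:
w(0) = 3
w(1) = 2 × 3 = 6
w(2) = 2 × 6 = 12
w(3) = 2 × 12 = 24

24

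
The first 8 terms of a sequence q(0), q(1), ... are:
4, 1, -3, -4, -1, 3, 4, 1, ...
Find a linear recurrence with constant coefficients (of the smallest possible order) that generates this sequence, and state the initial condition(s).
Look for the lowest-order linear relation among consecutive terms.
Observation: q(n) - 1·q(n-1) - (-1)·q(n-2) = 0 holds for the shown terms, and no order-1 relation q(n) = α·q(n-1) + β fits.
Check at n=3: 1·-3 + (-1)·1 = -4. ✓

q(n) = q(n-1) - q(n-2), q(0) = 4, q(1) = 1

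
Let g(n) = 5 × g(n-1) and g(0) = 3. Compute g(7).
Computing step by step:
g(0) = 3
g(1) = 5 × 3 = 15
g(2) = 5 × 15 = 75
g(3) = 5 × 75 = 375
g(4) = 5 × 375 = 1875
g(5) = 5 × 1875 = 9375
g(6) = 5 × 9375 = 46875
g(7) = 5 × 46875 = 234375

234375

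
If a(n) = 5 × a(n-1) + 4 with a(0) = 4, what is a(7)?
Computing step by step:
a(0) = 4
a(1) = 5 × 4 + 4 = 24
a(2) = 5 × 24 + 4 = 124
a(3) = 5 × 124 + 4 = 624
a(4) = 5 × 624 + 4 = 3124
a(5) = 5 × 3124 + 4 = 15624
a(6) = 5 × 15624 + 4 = 78124
a(7) = 5 × 78124 + 4 = 390624

390624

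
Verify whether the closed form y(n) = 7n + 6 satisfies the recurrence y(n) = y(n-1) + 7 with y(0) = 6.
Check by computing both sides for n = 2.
From the recurrence with y(0) = 6:
  y(0) = 6, y(1) = 13, y(2) = 20
  so the recurrence gives y(2) = 20.
From the proposed closed form y(n) = 7n + 6:
  y(2) = 20.
Both sides give 20 at n = 2, and the initial condition(s) match, so the closed form is consistent.

Yes, the closed form is correct.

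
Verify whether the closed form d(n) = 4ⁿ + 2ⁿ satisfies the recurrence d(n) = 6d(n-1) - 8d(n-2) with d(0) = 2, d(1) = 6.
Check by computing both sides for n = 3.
From the recurrence with d(0) = 2, d(1) = 6:
  d(0) = 2, d(1) = 6, d(2) = 20, d(3) = 72
  so the recurrence gives d(3) = 72.
From the proposed closed form d(n) = 4ⁿ + 2ⁿ:
  d(3) = 72.
Both sides give 72 at n = 3, and the initial condition(s) match, so the closed form is consistent.

Yes, the closed form is correct.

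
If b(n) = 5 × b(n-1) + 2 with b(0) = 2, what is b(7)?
Computing step by step:
b(0) = 2
b(1) = 5 × 2 + 2 = 12
b(2) = 5 × 12 + 2 = 62
b(3) = 5 × 62 + 2 = 312
b(4) = 5 × 312 + 2 = 1562
b(5) = 5 × 1562 + 2 = 7812
b(6) = 5 × 7812 + 2 = 39062
b(7) = 5 × 39062 + 2 = 195312

195312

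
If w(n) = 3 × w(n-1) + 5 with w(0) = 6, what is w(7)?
Computing step by step:
w(0) = 6
w(1) = 3 × 6 + 5 = 23
w(2) = 3 × 23 + 5 = 74
w(3) = 3 × 74 + 5 = 227
w(4) = 3 × 227 + 5 = 686
w(5) = 3 × 686 + 5 = 2063
w(6) = 3 × 2063 + 5 = 6194
w(7) = 3 × 6194 + 5 = 18587

18587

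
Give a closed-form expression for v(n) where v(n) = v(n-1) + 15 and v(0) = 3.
Recurrence: v(n) = v(n-1) + 15, initial: v(0) = 3.
Each step adds 15, so v(n) = v(0) + 15n = 15n + 3.

v(n) = 15n + 3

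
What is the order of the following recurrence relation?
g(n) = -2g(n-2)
The order is the largest lag k for which g(n-k) appears. Here the deepest term is g(n-2), so the order is 2.

Order 2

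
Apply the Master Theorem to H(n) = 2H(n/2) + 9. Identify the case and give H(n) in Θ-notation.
Master Theorem template: H(n) = a·H(n/b) + f(n).
Here: a=2, b=2, f(n)=9
Compute log_b(a) = log_2(2) = 1.
f(n) = 9 = O(n^(1-ε)) with ε = 1. Case 1: H(n) = Θ(n^log_b(a)) = Θ(n).

Case 1: H(n) = Θ(n)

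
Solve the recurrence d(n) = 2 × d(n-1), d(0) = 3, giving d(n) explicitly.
Recurrence: d(n) = 2 × d(n-1), initial: d(0) = 3.
Each term is 2 times the previous, so this is geometric with ratio 2. After n steps: d(n) = d(0)·2ⁿ = 3·2ⁿ.

d(n) = 3·2ⁿ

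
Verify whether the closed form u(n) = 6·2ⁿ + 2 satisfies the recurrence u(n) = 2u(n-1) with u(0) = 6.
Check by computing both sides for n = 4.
From the recurrence with u(0) = 6:
  u(0) = 6, u(1) = 12, u(2) = 24, u(3) = 48, u(4) = 96
  so the recurrence gives u(4) = 96.
From the proposed closed form u(n) = 6·2ⁿ + 2:
  u(4) = 98.
The recurrence gives 96 but the closed form gives 98, so the closed form does not satisfy the recurrence.

No, the closed form is incorrect.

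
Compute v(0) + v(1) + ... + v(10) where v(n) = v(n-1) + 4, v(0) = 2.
Computing the sequence terms: 2, 6, 10, 14, 18, 22, 26, 30, 34, 38, 42
Adding these values together:

242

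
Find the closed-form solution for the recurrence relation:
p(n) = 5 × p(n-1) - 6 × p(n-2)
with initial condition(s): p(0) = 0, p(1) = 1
Recurrence: p(n) = 5 × p(n-1) - 6 × p(n-2), initial: p(0) = 0, p(1) = 1.
Characteristic equation: r² - 5r + 6 = 0, which factors as (r - 3)(r - 2) = 0, so r = 3, 2. General solution p(n) = A·3ⁿ + B·2ⁿ. From p(0) = 0: A + B = 0. From p(1) = 1: 3A + 2B = 1. Solving gives A = 1, B = -1.

p(n) = 3ⁿ - 2ⁿ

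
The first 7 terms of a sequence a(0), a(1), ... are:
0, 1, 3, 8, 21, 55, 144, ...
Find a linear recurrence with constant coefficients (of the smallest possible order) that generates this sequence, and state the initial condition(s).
Look for the lowest-order linear relation among consecutive terms.
Observation: a(n) - 3·a(n-1) - (-1)·a(n-2) = 0 holds for the shown terms, and no order-1 relation a(n) = α·a(n-1) + β fits.
Check at n=3: 3·3 + (-1)·1 = 8. ✓

a(n) = 3a(n-1) - a(n-2), a(0) = 0, a(1) = 1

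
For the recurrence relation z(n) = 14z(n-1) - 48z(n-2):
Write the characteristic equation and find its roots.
Substitute z(n) = rⁿ and divide through by rⁿ⁻²: r² - 14r + 48 = 0
Factor: (r - 8)(r - 6) = 0, so r = 8, 6.
General solution: z(n) = A·8ⁿ + B·6ⁿ

Characteristic: r² - 14r + 48 = 0, Roots: r = 8, 6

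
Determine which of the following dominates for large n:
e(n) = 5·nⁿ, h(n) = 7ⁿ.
Comparing growth rates:
Growth-rate hierarchy: log n ≺ any polynomial ≺ any exponential cⁿ (c>1) ≺ n! ≺ nⁿ.
super-exponential nⁿ dominates exponential base 7 asymptotically.

e(n) grows faster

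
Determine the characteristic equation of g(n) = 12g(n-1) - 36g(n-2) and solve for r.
Substitute g(n) = rⁿ and divide through by rⁿ⁻²: r² - 12r + 36 = 0
Factor: (r - 6)² = 0, so r = 6 (double root).
General solution: g(n) = (A + Bn)·6ⁿ

Characteristic: r² - 12r + 36 = 0, Roots: r = 6 (double root)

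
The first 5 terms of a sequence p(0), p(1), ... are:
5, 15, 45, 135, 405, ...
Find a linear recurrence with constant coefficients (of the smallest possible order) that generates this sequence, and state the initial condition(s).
Look for the lowest-order linear relation among consecutive terms.
Observation: each term is 3× the previous.
Check at n=2: 3·15 = 45. ✓

p(n) = 3 × p(n-1), p(0) = 5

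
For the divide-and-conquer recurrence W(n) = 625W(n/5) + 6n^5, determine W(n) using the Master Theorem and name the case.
Master Theorem template: W(n) = a·W(n/b) + f(n).
Here: a=625, b=5, f(n)=6n^5
Compute log_b(a) = log_5(625) = 4.
f(n) = 6n^5 = Ω(n^(4+ε)) with ε = 1, and the regularity condition holds (a·f(n/b) = (a/b^5)·f(n) with a/b^5 = 5^-1 < 1). Case 3: W(n) = Θ(f(n)) = Θ(n^5).

Case 3: W(n) = Θ(n^5)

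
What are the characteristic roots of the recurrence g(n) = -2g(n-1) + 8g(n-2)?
Substitute g(n) = rⁿ and divide through by rⁿ⁻²: r² + 2r - 8 = 0
Factor: (r + 4)(r - 2) = 0, so r = -4, 2.
General solution: g(n) = A·(-4)ⁿ + B·2ⁿ

Characteristic: r² + 2r - 8 = 0, Roots: r = -4, 2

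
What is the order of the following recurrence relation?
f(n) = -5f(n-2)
The order is the largest lag k for which f(n-k) appears. Here the deepest term is f(n-2), so the order is 2.

Order 2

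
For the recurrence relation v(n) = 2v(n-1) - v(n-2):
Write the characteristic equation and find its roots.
Substitute v(n) = rⁿ and divide through by rⁿ⁻²: r² - 2r + 1 = 0
Factor: (r - 1)² = 0, so r = 1 (double root).
General solution: v(n) = (A + Bn)·1ⁿ

Characteristic: r² - 2r + 1 = 0, Roots: r = 1 (double root)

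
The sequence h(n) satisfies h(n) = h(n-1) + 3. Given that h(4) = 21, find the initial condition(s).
h(4) = h(0) + 4·3, so h(0) = 21 - 12 = 9.

h(0) = 9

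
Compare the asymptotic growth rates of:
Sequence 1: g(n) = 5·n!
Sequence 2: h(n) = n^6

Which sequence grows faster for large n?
Comparing growth rates:
Growth-rate hierarchy: log n ≺ any polynomial ≺ any exponential cⁿ (c>1) ≺ n! ≺ nⁿ.
factorial dominates polynomial degree 6 asymptotically.

g(n) grows faster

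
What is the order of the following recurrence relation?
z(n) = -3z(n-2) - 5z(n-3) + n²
The order is the largest lag k for which z(n-k) appears. Here the deepest term is z(n-3) (the n² term is non-homogeneous and does not affect the order), so the order is 3.

Order 3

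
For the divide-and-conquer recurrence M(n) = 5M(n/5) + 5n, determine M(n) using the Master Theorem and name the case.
Master Theorem template: M(n) = a·M(n/b) + f(n).
Here: a=5, b=5, f(n)=5n
Compute log_b(a) = log_5(5) = 1.
f(n) = 5n = Θ(n). Case 2: M(n) = Θ(n log n).

Case 2: M(n) = Θ(n log n)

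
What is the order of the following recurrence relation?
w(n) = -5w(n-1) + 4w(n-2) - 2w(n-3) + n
The order is the largest lag k for which w(n-k) appears. Here the deepest term is w(n-3) (the n term is non-homogeneous and does not affect the order), so the order is 3.

Order 3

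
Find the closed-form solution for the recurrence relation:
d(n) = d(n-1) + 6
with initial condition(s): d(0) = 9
Recurrence: d(n) = d(n-1) + 6, initial: d(0) = 9.
Each step adds 6, so d(n) = d(0) + 6n = 6n + 9.

d(n) = 6n + 9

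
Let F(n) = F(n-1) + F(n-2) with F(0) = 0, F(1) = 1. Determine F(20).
Computing the sequence terms:
0, 1, 1, 2, 3, 5, 8, 13, 21, 34, 55, 89, 144, 233, 377, 610, 987, 1597, 2584, 4181, 6765

6765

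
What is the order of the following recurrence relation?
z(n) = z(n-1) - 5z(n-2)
The order is the largest lag k for which z(n-k) appears. Here the deepest term is z(n-2), so the order is 2.

Order 2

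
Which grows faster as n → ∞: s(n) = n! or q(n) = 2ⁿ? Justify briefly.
Comparing growth rates:
Growth-rate hierarchy: log n ≺ any polynomial ≺ any exponential cⁿ (c>1) ≺ n! ≺ nⁿ.
factorial dominates exponential base 2 asymptotically.

s(n) grows faster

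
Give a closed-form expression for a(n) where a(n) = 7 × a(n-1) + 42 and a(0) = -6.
Recurrence: a(n) = 7 × a(n-1) + 42, initial: a(0) = -6.
Try a(n) = A·7ⁿ + C. Substituting: A·7ⁿ + C = 7(A·7ⁿ⁻¹ + C) + 42 = A·7ⁿ + 7C + 42, so C = 7C + 42, giving C = -7. Then a(0) = A - 7 = -6 gives A = 1.

a(n) = 7ⁿ - 7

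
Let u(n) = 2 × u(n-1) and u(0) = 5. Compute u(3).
Computing step by step:
u(0) = 5
u(1) = 2 × 5 = 10
u(2) = 2 × 10 = 20
u(3) = 2 × 20 = 40

40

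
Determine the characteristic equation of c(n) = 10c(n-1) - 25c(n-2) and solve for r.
Substitute c(n) = rⁿ and divide through by rⁿ⁻²: r² - 10r + 25 = 0
Factor: (r - 5)² = 0, so r = 5 (double root).
General solution: c(n) = (A + Bn)·5ⁿ

Characteristic: r² - 10r + 25 = 0, Roots: r = 5 (double root)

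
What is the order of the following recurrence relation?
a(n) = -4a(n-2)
The order is the largest lag k for which a(n-k) appears. Here the deepest term is a(n-2), so the order is 2.

Order 2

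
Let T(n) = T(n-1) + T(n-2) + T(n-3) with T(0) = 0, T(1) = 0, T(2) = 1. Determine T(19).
Computing the sequence terms:
0, 0, 1, 1, 2, 4, 7, 13, 24, 44, 81, 149, 274, 504, 927, 1705, 3136, 5768, 10609, 19513

19513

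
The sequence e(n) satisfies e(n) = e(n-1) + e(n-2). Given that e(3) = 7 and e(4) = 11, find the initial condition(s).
Work backwards using e(k) = e(k+2) - e(k+1):
e(2) = e(4) - e(3) = 11 - 7 = 4
e(1) = e(3) - e(2) = 7 - 4 = 3
e(0) = e(2) - e(1) = 4 - 3 = 1

e(0) = 1, e(1) = 3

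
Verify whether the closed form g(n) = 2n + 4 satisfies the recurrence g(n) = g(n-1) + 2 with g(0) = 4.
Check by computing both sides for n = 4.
From the recurrence with g(0) = 4:
  g(0) = 4, g(1) = 6, g(2) = 8, g(3) = 10, g(4) = 12
  so the recurrence gives g(4) = 12.
From the proposed closed form g(n) = 2n + 4:
  g(4) = 12.
Both sides give 12 at n = 4, and the initial condition(s) match, so the closed form is consistent.

Yes, the closed form is correct.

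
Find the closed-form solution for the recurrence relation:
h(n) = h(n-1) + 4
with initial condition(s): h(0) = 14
Recurrence: h(n) = h(n-1) + 4, initial: h(0) = 14.
Each step adds 4, so h(n) = h(0) + 4n = 4n + 14.

h(n) = 4n + 14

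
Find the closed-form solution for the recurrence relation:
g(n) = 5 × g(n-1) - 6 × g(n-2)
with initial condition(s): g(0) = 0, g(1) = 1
Recurrence: g(n) = 5 × g(n-1) - 6 × g(n-2), initial: g(0) = 0, g(1) = 1.
Characteristic equation: r² - 5r + 6 = 0, which factors as (r - 3)(r - 2) = 0, so r = 3, 2. General solution g(n) = A·3ⁿ + B·2ⁿ. From g(0) = 0: A + B = 0. From g(1) = 1: 3A + 2B = 1. Solving gives A = 1, B = -1.

g(n) = 3ⁿ - 2ⁿ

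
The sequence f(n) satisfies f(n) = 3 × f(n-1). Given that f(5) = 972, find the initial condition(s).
In general f(n) = 3ⁿ · f(0). At n = 5: f(0) = f(5) / 3^5 = 972 / 243 = 4.

f(0) = 4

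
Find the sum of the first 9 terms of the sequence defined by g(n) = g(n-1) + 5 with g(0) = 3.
Computing the sequence terms: 3, 8, 13, 18, 23, 28, 33, 38, 43
Adding these values together:

207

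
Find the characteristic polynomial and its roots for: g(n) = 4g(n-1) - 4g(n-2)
Substitute g(n) = rⁿ and divide through by rⁿ⁻²: r² - 4r + 4 = 0
Factor: (r - 2)² = 0, so r = 2 (double root).
General solution: g(n) = (A + Bn)·2ⁿ

Characteristic: r² - 4r + 4 = 0, Roots: r = 2 (double root)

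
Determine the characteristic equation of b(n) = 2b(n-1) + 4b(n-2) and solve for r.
Substitute b(n) = rⁿ and divide through by rⁿ⁻²: r² - 2r - 4 = 0
Discriminant: 2² + 4·4 = 20, not a perfect square, so by the quadratic formula r = (2 ± √20)/2.
General solution: b(n) = A·r₁ⁿ + B·r₂ⁿ where r₁,r₂ = (2 ± √20)/2

Characteristic: r² - 2r - 4 = 0, Roots: r = (2 ± √20)/2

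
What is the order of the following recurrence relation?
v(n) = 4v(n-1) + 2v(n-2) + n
The order is the largest lag k for which v(n-k) appears. Here the deepest term is v(n-2) (the n term is non-homogeneous and does not affect the order), so the order is 2.

Order 2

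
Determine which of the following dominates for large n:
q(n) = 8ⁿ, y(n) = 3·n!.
Comparing growth rates:
Growth-rate hierarchy: log n ≺ any polynomial ≺ any exponential cⁿ (c>1) ≺ n! ≺ nⁿ.
factorial dominates exponential base 8 asymptotically.

y(n) grows faster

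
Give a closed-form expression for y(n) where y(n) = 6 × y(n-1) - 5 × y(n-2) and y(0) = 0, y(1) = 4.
Recurrence: y(n) = 6 × y(n-1) - 5 × y(n-2), initial: y(0) = 0, y(1) = 4.
Characteristic equation: r² - 6r + 5 = 0, which factors as (r - 5)(r - 1) = 0, so r = 5, 1. General solution y(n) = A·5ⁿ + B·1ⁿ. From y(0) = 0: A + B = 0. From y(1) = 4: 5A + 1B = 4. Solving gives A = 1, B = -1.

y(n) = 5ⁿ - 1ⁿ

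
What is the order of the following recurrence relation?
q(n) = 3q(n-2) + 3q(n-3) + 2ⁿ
The order is the largest lag k for which q(n-k) appears. Here the deepest term is q(n-3) (the 2ⁿ term is non-homogeneous and does not affect the order), so the order is 3.

Order 3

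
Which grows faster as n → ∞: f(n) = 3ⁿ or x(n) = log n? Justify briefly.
Comparing growth rates:
Growth-rate hierarchy: log n ≺ any polynomial ≺ any exponential cⁿ (c>1) ≺ n! ≺ nⁿ.
exponential base 3 dominates logarithmic asymptotically.

f(n) grows faster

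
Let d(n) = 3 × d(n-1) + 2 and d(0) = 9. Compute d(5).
Computing step by step:
d(0) = 9
d(1) = 3 × 9 + 2 = 29
d(2) = 3 × 29 + 2 = 89
d(3) = 3 × 89 + 2 = 269
d(4) = 3 × 269 + 2 = 809
d(5) = 3 × 809 + 2 = 2429

2429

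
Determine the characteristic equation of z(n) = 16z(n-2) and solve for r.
Substitute z(n) = rⁿ and divide through by rⁿ⁻²: r² - 16 = 0
Factor: (r + 4)(r - 4) = 0, so r = -4, 4.
General solution: z(n) = A·(-4)ⁿ + B·4ⁿ

Characteristic: r² - 16 = 0, Roots: r = -4, 4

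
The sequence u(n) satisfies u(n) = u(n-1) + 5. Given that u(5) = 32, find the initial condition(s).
u(5) = u(0) + 5·5, so u(0) = 32 - 25 = 7.

u(0) = 7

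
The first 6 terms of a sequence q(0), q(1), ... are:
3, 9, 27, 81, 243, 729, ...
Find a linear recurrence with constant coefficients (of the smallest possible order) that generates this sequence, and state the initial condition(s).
Look for the lowest-order linear relation among consecutive terms.
Observation: each term is 3× the previous.
Check at n=2: 3·9 = 27. ✓

q(n) = 3 × q(n-1), q(0) = 3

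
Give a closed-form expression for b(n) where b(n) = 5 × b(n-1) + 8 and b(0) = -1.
Recurrence: b(n) = 5 × b(n-1) + 8, initial: b(0) = -1.
Try b(n) = A·5ⁿ + C. Substituting: A·5ⁿ + C = 5(A·5ⁿ⁻¹ + C) + 8 = A·5ⁿ + 5C + 8, so C = 5C + 8, giving C = -2. Then b(0) = A - 2 = -1 gives A = 1.

b(n) = 5ⁿ - 2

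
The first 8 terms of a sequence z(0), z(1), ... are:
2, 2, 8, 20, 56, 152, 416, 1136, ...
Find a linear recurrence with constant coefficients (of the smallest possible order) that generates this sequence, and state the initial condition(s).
Look for the lowest-order linear relation among consecutive terms.
Observation: z(n) - 2·z(n-1) - (2)·z(n-2) = 0 holds for the shown terms, and no order-1 relation z(n) = α·z(n-1) + β fits.
Check at n=3: 2·8 + (2)·2 = 20. ✓

z(n) = 2z(n-1) + 2z(n-2), z(0) = 2, z(1) = 2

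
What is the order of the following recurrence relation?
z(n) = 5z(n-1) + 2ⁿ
The order is the largest lag k for which z(n-k) appears. Here the deepest term is z(n-1) (the 2ⁿ term is non-homogeneous and does not affect the order), so the order is 1.

Order 1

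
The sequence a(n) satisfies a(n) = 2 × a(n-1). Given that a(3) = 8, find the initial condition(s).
In general a(n) = 2ⁿ · a(0). At n = 3: a(0) = a(3) / 2^3 = 8 / 8 = 1.

a(0) = 1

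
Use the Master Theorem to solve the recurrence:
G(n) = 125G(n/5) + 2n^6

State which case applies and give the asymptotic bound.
Master Theorem template: G(n) = a·G(n/b) + f(n).
Here: a=125, b=5, f(n)=2n^6
Compute log_b(a) = log_5(125) = 3.
f(n) = 2n^6 = Ω(n^(3+ε)) with ε = 3, and the regularity condition holds (a·f(n/b) = (a/b^6)·f(n) with a/b^6 = 5^-3 < 1). Case 3: G(n) = Θ(f(n)) = Θ(n^6).

Case 3: G(n) = Θ(n^6)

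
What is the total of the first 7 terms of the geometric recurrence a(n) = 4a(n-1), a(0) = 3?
Computing the sequence terms: 3, 12, 48, 192, 768, 3072, 12288
Adding these values together:

16383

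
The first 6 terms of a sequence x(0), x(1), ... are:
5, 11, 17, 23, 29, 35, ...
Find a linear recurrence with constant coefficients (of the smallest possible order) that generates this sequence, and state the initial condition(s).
Look for the lowest-order linear relation among consecutive terms.
Observation: consecutive differences are constant (= 6).
Check at n=2: 1·11 + 6 = 17. ✓

x(n) = x(n-1) + 6, x(0) = 5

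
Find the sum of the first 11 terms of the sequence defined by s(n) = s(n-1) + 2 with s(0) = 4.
Computing the sequence terms: 4, 6, 8, 10, 12, 14, 16, 18, 20, 22, 24
Adding these values together:

154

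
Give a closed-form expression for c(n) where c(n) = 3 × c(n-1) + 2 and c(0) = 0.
Recurrence: c(n) = 3 × c(n-1) + 2, initial: c(0) = 0.
Try c(n) = A·3ⁿ + C. Substituting: A·3ⁿ + C = 3(A·3ⁿ⁻¹ + C) + 2 = A·3ⁿ + 3C + 2, so C = 3C + 2, giving C = -1. Then c(0) = A - 1 = 0 gives A = 1.

c(n) = 3ⁿ - 1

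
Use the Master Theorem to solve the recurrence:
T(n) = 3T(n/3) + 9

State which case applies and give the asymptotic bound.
Master Theorem template: T(n) = a·T(n/b) + f(n).
Here: a=3, b=3, f(n)=9
Compute log_b(a) = log_3(3) = 1.
f(n) = 9 = O(n^(1-ε)) with ε = 1. Case 1: T(n) = Θ(n^log_b(a)) = Θ(n).

Case 1: T(n) = Θ(n)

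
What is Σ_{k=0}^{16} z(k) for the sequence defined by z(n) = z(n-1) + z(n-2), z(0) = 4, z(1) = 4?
Computing the sequence terms: 4, 4, 8, 12, 20, 32, 52, 84, 136, 220, 356, 576, 932, 1508, 2440, 3948, 6388
Adding these values together:

16720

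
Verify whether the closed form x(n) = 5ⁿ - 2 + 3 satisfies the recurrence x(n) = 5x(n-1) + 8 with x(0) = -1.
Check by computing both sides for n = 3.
From the recurrence with x(0) = -1:
  x(0) = -1, x(1) = 3, x(2) = 23, x(3) = 123
  so the recurrence gives x(3) = 123.
From the proposed closed form x(n) = 5ⁿ - 2 + 3:
  x(3) = 126.
The recurrence gives 123 but the closed form gives 126, so the closed form does not satisfy the recurrence.

No, the closed form is incorrect.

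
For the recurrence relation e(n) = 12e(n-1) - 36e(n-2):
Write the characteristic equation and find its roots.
Substitute e(n) = rⁿ and divide through by rⁿ⁻²: r² - 12r + 36 = 0
Factor: (r - 6)² = 0, so r = 6 (double root).
General solution: e(n) = (A + Bn)·6ⁿ

Characteristic: r² - 12r + 36 = 0, Roots: r = 6 (double root)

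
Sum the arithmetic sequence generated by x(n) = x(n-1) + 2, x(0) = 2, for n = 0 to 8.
Computing the sequence terms: 2, 4, 6, 8, 10, 12, 14, 16, 18
Adding these values together:

90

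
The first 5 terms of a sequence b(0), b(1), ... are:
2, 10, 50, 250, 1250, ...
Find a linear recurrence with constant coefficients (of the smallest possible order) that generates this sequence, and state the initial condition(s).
Look for the lowest-order linear relation among consecutive terms.
Observation: each term is 5× the previous.
Check at n=2: 5·10 = 50. ✓

b(n) = 5 × b(n-1), b(0) = 2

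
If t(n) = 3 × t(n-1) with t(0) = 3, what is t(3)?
Computing step by step:
t(0) = 3
t(1) = 3 × 3 = 9
t(2) = 3 × 9 = 27
t(3) = 3 × 27 = 81

81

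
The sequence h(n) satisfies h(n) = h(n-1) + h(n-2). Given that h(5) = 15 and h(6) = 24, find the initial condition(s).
Work backwards using h(k) = h(k+2) - h(k+1):
h(4) = h(6) - h(5) = 24 - 15 = 9
h(3) = h(5) - h(4) = 15 - 9 = 6
h(2) = h(4) - h(3) = 9 - 6 = 3
h(1) = h(3) - h(2) = 6 - 3 = 3
h(0) = h(2) - h(1) = 3 - 3 = 0

h(0) = 0, h(1) = 3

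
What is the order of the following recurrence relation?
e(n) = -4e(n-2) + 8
The order is the largest lag k for which e(n-k) appears. Here the deepest term is e(n-2) (the 8 term is non-homogeneous and does not affect the order), so the order is 2.

Order 2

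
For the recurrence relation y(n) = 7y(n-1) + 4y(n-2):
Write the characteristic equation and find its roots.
Substitute y(n) = rⁿ and divide through by rⁿ⁻²: r² - 7r - 4 = 0
Discriminant: 7² + 4·4 = 65, not a perfect square, so by the quadratic formula r = (7 ± √65)/2.
General solution: y(n) = A·r₁ⁿ + B·r₂ⁿ where r₁,r₂ = (7 ± √65)/2

Characteristic: r² - 7r - 4 = 0, Roots: r = (7 ± √65)/2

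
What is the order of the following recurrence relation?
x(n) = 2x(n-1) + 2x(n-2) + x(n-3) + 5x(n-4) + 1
The order is the largest lag k for which x(n-k) appears. Here the deepest term is x(n-4) (the 1 term is non-homogeneous and does not affect the order), so the order is 4.

Order 4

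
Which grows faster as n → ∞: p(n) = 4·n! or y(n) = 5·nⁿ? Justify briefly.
Comparing growth rates:
Growth-rate hierarchy: log n ≺ any polynomial ≺ any exponential cⁿ (c>1) ≺ n! ≺ nⁿ.
super-exponential nⁿ dominates factorial asymptotically.

y(n) grows faster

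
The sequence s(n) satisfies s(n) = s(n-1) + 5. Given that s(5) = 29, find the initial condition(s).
s(5) = s(0) + 5·5, so s(0) = 29 - 25 = 4.

s(0) = 4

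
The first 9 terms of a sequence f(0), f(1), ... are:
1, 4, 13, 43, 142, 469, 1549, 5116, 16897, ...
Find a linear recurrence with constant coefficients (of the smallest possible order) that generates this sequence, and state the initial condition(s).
Look for the lowest-order linear relation among consecutive terms.
Observation: f(n) - 3·f(n-1) - (1)·f(n-2) = 0 holds for the shown terms, and no order-1 relation f(n) = α·f(n-1) + β fits.
Check at n=3: 3·13 + (1)·4 = 43. ✓

f(n) = 3f(n-1) + f(n-2), f(0) = 1, f(1) = 4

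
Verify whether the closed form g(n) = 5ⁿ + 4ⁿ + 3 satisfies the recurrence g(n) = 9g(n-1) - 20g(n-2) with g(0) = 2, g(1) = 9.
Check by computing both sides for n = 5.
From the recurrence with g(0) = 2, g(1) = 9:
  g(0) = 2, g(1) = 9, g(2) = 41, g(3) = 189, g(4) = 881, g(5) = 4149
  so the recurrence gives g(5) = 4149.
From the proposed closed form g(n) = 5ⁿ + 4ⁿ + 3:
  g(5) = 4152.
The recurrence gives 4149 but the closed form gives 4152, so the closed form does not satisfy the recurrence.

No, the closed form is incorrect.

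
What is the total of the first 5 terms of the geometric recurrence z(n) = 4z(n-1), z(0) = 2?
Computing the sequence terms: 2, 8, 32, 128, 512
Adding these values together:

682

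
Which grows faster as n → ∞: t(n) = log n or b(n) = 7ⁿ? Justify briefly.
Comparing growth rates:
Growth-rate hierarchy: log n ≺ any polynomial ≺ any exponential cⁿ (c>1) ≺ n! ≺ nⁿ.
exponential base 7 dominates logarithmic asymptotically.

b(n) grows faster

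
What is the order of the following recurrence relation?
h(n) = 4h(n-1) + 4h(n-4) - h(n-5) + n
The order is the largest lag k for which h(n-k) appears. Here the deepest term is h(n-5) (the n term is non-homogeneous and does not affect the order), so the order is 5.

Order 5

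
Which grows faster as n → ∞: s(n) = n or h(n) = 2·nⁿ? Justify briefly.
Comparing growth rates:
Growth-rate hierarchy: log n ≺ any polynomial ≺ any exponential cⁿ (c>1) ≺ n! ≺ nⁿ.
super-exponential nⁿ dominates polynomial degree 1 asymptotically.

h(n) grows faster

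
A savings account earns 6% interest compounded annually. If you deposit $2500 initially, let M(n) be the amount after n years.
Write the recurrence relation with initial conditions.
Each year the balance grows by 6%, i.e. is multiplied by 1 + 6/100 = 1.06, so M(n) = 1.06 × M(n-1). The initial deposit gives M(0) = 2500.
Unrolling gives the closed form M(n) = 2500 × (1.06)ⁿ.

M(n) = 1.06 × M(n-1), M(0) = 2500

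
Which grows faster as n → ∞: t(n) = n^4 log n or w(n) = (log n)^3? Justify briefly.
Comparing growth rates:
Growth-rate hierarchy: log n ≺ any polynomial ≺ any exponential cⁿ (c>1) ≺ n! ≺ nⁿ.
polynomial degree 4 (with log factor) dominates polylogarithmic (log n)^3 asymptotically.

t(n) grows faster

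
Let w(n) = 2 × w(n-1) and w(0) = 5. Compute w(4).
Computing step by step:
w(0) = 5
w(1) = 2 × 5 = 10
w(2) = 2 × 10 = 20
w(3) = 2 × 20 = 40
w(4) = 2 × 40 = 80

80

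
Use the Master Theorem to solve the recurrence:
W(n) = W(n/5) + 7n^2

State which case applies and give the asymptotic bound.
Master Theorem template: W(n) = a·W(n/b) + f(n).
Here: a=1, b=5, f(n)=7n^2
Compute log_b(a) = log_5(1) = 0.
f(n) = 7n^2 = Ω(n^(0+ε)) with ε = 2, and the regularity condition holds (a·f(n/b) = (a/b^2)·f(n) with a/b^2 = 5^-2 < 1). Case 3: W(n) = Θ(f(n)) = Θ(n^2).

Case 3: W(n) = Θ(n^2)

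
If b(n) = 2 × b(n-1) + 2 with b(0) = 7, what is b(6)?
Computing step by step:
b(0) = 7
b(1) = 2 × 7 + 2 = 16
b(2) = 2 × 16 + 2 = 34
b(3) = 2 × 34 + 2 = 70
b(4) = 2 × 70 + 2 = 142
b(5) = 2 × 142 + 2 = 286
b(6) = 2 × 286 + 2 = 574

574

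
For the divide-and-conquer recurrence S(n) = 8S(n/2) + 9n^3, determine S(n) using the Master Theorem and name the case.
Master Theorem template: S(n) = a·S(n/b) + f(n).
Here: a=8, b=2, f(n)=9n^3
Compute log_b(a) = log_2(8) = 3.
f(n) = 9n^3 = Θ(n^3). Case 2: S(n) = Θ(n^3 log n).

Case 2: S(n) = Θ(n^3 log n)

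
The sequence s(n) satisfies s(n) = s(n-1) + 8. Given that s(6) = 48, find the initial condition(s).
s(6) = s(0) + 6·8, so s(0) = 48 - 48 = 0.

s(0) = 0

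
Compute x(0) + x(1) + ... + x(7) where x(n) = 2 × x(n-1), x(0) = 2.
Computing the sequence terms: 2, 4, 8, 16, 32, 64, 128, 256
Adding these values together:

510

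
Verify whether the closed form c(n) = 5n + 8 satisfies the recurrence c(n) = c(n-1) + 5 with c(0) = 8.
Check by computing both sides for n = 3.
From the recurrence with c(0) = 8:
  c(0) = 8, c(1) = 13, c(2) = 18, c(3) = 23
  so the recurrence gives c(3) = 23.
From the proposed closed form c(n) = 5n + 8:
  c(3) = 23.
Both sides give 23 at n = 3, and the initial condition(s) match, so the closed form is consistent.

Yes, the closed form is correct.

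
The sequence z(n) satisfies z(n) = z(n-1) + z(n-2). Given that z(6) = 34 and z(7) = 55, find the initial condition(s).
Work backwards using z(k) = z(k+2) - z(k+1):
z(5) = z(7) - z(6) = 55 - 34 = 21
z(4) = z(6) - z(5) = 34 - 21 = 13
z(3) = z(5) - z(4) = 21 - 13 = 8
z(2) = z(4) - z(3) = 13 - 8 = 5
z(1) = z(3) - z(2) = 8 - 5 = 3
z(0) = z(2) - z(1) = 5 - 3 = 2

z(0) = 2, z(1) = 3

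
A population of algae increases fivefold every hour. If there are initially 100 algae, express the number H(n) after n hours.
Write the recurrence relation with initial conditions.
Each hour multiplies the count by 5, so the count after n hours depends only on the count after n-1 hours: H(n) = 5 × H(n-1). The starting count gives H(0) = 100.
Unrolling n times gives the closed form H(n) = 100 × 5ⁿ.

H(n) = 5 × H(n-1), H(0) = 100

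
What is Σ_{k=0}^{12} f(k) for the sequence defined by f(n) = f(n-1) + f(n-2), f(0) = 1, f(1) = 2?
Computing the sequence terms: 1, 2, 3, 5, 8, 13, 21, 34, 55, 89, 144, 233, 377
Adding these values together:

985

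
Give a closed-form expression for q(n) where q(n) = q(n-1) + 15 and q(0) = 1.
Recurrence: q(n) = q(n-1) + 15, initial: q(0) = 1.
Each step adds 15, so q(n) = q(0) + 15n = 15n + 1.

q(n) = 15n + 1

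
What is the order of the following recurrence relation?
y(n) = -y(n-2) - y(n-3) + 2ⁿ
The order is the largest lag k for which y(n-k) appears. Here the deepest term is y(n-3) (the 2ⁿ term is non-homogeneous and does not affect the order), so the order is 3.

Order 3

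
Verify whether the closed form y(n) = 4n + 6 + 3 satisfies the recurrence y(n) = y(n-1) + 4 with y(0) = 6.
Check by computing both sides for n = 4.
From the recurrence with y(0) = 6:
  y(0) = 6, y(1) = 10, y(2) = 14, y(3) = 18, y(4) = 22
  so the recurrence gives y(4) = 22.
From the proposed closed form y(n) = 4n + 6 + 3:
  y(4) = 25.
The recurrence gives 22 but the closed form gives 25, so the closed form does not satisfy the recurrence.

No, the closed form is incorrect.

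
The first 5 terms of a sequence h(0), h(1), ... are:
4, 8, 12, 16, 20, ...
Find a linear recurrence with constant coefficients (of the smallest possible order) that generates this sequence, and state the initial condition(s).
Look for the lowest-order linear relation among consecutive terms.
Observation: consecutive differences are constant (= 4).
Check at n=2: 1·8 + 4 = 12. ✓

h(n) = h(n-1) + 4, h(0) = 4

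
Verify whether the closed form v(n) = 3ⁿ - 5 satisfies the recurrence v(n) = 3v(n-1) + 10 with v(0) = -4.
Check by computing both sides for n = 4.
From the recurrence with v(0) = -4:
  v(0) = -4, v(1) = -2, v(2) = 4, v(3) = 22, v(4) = 76
  so the recurrence gives v(4) = 76.
From the proposed closed form v(n) = 3ⁿ - 5:
  v(4) = 76.
Both sides give 76 at n = 4, and the initial condition(s) match, so the closed form is consistent.

Yes, the closed form is correct.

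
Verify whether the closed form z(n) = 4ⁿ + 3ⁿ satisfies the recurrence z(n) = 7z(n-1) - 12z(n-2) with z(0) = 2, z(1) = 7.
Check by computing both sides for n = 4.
From the recurrence with z(0) = 2, z(1) = 7:
  z(0) = 2, z(1) = 7, z(2) = 25, z(3) = 91, z(4) = 337
  so the recurrence gives z(4) = 337.
From the proposed closed form z(n) = 4ⁿ + 3ⁿ:
  z(4) = 337.
Both sides give 337 at n = 4, and the initial condition(s) match, so the closed form is consistent.

Yes, the closed form is correct.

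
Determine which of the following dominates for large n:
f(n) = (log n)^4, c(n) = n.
Comparing growth rates:
Growth-rate hierarchy: log n ≺ any polynomial ≺ any exponential cⁿ (c>1) ≺ n! ≺ nⁿ.
polynomial degree 1 dominates polylogarithmic (log n)^4 asymptotically.

c(n) grows faster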